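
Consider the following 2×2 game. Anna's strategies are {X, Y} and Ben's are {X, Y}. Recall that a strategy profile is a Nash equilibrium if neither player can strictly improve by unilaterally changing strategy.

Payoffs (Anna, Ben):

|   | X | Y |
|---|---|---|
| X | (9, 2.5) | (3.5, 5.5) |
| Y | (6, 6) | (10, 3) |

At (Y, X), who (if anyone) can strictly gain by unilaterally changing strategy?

Anna

Anna at (Y, X) earns 6; deviating to X yields 9 — a strict improvement.
Ben earns 6; deviating to Y yields 3 — not better.
Only Anna has a strictly profitable deviation.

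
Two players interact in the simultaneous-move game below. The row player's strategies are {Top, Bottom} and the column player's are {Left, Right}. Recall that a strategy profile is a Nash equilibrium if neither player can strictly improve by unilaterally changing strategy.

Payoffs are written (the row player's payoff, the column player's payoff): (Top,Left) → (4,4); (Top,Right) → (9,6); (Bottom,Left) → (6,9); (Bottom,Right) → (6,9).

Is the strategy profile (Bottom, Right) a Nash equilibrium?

No

At (Bottom, Right), the row player earns 6; switching to Top would give 9, so the row player would deviate.
The column player earns 9; switching to Left would give 9, so the column player has no profitable deviation.
Since at least one player can profitably deviate, this is not a Nash equilibrium.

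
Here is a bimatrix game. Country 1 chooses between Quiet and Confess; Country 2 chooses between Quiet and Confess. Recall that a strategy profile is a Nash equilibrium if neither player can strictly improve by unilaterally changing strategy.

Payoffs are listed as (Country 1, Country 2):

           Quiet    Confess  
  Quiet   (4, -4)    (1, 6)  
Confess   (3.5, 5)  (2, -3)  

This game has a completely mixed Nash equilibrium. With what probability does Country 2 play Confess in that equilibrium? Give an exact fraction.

1/3

Let q be the probability that Country 2 plays Quiet. In a completely mixed equilibrium, Country 1 must be indifferent between Quiet and Confess.
Country 1's expected payoff from Quiet is 4q + (1−q); from Confess it is 3.5q + 2(1−q).
Setting these equal: 3q + 1 = 1.5q + 2, so q = 2/3.
Therefore Country 2 plays Confess with probability 1 − 2/3 = 1/3.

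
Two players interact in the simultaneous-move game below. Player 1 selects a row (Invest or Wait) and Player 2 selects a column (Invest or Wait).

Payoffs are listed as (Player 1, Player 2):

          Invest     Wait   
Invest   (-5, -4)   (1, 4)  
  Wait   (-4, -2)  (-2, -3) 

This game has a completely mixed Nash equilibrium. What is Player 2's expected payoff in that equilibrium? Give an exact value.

-20/9

First find p, the probability Player 1 plays Invest, from Player 2's indifference between Invest and Wait: −4p − 2(1−p) = 4p − 3(1−p), giving p = 1/9.
Since Player 2 is indifferent in equilibrium, Player 2's expected payoff equals the payoff from either column against (1/9, 8/9). Using Invest: −4(1/9) − 2(8/9) = -20/9.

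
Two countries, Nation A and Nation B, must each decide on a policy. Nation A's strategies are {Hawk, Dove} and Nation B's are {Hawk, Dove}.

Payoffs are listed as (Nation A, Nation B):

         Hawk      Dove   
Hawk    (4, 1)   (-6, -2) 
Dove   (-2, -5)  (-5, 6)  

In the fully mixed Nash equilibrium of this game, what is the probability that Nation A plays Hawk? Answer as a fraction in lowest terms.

Let x be the probability that Nation A plays Hawk. In a completely mixed equilibrium, Nation B must be indifferent between Hawk and Dove.
Nation B's expected payoff from Hawk is x − 5(1−x); from Dove it is −2x + 6(1−x).
Setting these equal: 6x − 5 = −8x + 6, so x = 11/14.

11/14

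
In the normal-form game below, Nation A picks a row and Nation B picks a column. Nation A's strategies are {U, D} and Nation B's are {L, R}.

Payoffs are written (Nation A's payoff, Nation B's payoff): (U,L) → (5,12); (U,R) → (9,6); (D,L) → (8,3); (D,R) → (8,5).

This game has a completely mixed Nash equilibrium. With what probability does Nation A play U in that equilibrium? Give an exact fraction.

1/4

Let r be the probability that Nation A plays U. In a completely mixed equilibrium, Nation B must be indifferent between L and R.
Nation B's expected payoff from L is 12r + 3(1−r); from R it is 6r + 5(1−r).
Setting these equal: 9r + 3 = r + 5, so r = 1/4.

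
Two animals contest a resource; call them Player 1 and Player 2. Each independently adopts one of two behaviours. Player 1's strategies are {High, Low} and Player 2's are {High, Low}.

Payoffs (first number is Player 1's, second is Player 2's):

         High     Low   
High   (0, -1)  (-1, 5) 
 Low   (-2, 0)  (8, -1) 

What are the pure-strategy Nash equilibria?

(High, High): Player 2 prefers Low (5 > -1) — not an equilibrium.
(High, Low): Player 1 prefers Low (8 > -1) — not an equilibrium.
(Low, High): Player 1 prefers High (0 > -2) — not an equilibrium.
(Low, Low): Player 2 prefers High (0 > -1) — not an equilibrium.

none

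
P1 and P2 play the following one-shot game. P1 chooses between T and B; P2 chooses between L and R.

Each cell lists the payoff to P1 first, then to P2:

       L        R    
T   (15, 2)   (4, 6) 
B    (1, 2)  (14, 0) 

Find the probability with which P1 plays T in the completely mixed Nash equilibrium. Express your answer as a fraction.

Let p be the probability that P1 plays T. In a completely mixed equilibrium, P2 must be indifferent between L and R.
P2's expected payoff from L is 2p + 2(1−p); from R it is 6p.
Setting these equal: 2 = 6p, so p = 1/3.

1/3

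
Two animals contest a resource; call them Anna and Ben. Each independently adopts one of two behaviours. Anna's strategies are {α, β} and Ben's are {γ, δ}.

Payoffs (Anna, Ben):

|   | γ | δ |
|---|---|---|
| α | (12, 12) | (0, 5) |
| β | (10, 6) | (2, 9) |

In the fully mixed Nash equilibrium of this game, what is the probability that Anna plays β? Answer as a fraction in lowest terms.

Let x be the probability that Anna plays α. In a completely mixed equilibrium, Ben must be indifferent between γ and δ.
Ben's expected payoff from γ is 12x + 6(1−x); from δ it is 5x + 9(1−x).
Setting these equal: 6x + 6 = −4x + 9, so x = 3/10.
Therefore Anna plays β with probability 1 − 3/10 = 7/10.

7/10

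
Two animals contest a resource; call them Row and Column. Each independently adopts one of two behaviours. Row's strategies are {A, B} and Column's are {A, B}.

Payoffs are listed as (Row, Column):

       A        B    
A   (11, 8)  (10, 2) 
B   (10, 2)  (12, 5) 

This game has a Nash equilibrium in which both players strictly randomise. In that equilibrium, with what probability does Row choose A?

Let r be the probability that Row plays A. In a completely mixed equilibrium, Column must be indifferent between A and B.
Column's expected payoff from A is 8r + 2(1−r); from B it is 2r + 5(1−r).
Setting these equal: 6r + 2 = −3r + 5, so r = 1/3.

1/3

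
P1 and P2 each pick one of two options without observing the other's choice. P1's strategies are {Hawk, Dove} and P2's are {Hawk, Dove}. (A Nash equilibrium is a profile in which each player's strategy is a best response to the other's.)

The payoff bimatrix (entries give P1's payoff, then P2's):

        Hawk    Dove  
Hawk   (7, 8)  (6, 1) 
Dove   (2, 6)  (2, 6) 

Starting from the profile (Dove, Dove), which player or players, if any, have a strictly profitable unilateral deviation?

P1 at (Dove, Dove) earns 2; deviating to Hawk yields 6 — a strict improvement.
P2 earns 6; deviating to Hawk yields 6 — not better.
Only P1 has a strictly profitable deviation.

P1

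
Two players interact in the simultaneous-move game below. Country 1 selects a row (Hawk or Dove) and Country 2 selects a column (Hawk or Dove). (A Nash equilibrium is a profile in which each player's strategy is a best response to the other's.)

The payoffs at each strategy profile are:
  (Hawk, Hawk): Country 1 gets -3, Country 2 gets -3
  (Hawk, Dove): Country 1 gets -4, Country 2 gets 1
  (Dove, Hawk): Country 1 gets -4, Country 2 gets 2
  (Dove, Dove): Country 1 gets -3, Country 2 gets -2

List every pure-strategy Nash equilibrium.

(Hawk, Hawk): Country 2 prefers Dove (1 > -3) — not an equilibrium.
(Hawk, Dove): Country 1 prefers Dove (-3 > -4) — not an equilibrium.
(Dove, Hawk): Country 1 prefers Hawk (-3 > -4) — not an equilibrium.
(Dove, Dove): Country 2 prefers Hawk (2 > -2) — not an equilibrium.

none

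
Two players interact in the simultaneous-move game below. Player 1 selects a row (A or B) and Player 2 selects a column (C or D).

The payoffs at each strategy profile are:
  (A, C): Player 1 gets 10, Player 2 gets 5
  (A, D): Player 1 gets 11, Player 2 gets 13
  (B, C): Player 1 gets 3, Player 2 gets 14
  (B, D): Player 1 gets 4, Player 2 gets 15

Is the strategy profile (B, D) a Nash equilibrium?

At (B, D), Player 1 earns 4; switching to A would give 11, so Player 1 would deviate.
Player 2 earns 15; switching to C would give 14, so Player 2 has no profitable deviation.
Since at least one player can profitably deviate, this is not a Nash equilibrium.

No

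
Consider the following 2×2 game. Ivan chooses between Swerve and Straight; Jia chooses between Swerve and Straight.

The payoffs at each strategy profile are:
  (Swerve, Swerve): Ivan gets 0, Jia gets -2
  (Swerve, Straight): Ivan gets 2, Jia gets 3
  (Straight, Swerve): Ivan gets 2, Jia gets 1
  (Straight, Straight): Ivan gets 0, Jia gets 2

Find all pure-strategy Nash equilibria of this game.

(Swerve, Swerve): Ivan prefers Straight (2 > 0); Jia prefers Straight (3 > -2) — not an equilibrium.
(Swerve, Straight): Ivan gets 2 ≥ 0 from Straight, and Jia gets 3 ≥ -2 from Swerve — Nash equilibrium.
(Straight, Swerve): Jia prefers Straight (2 > 1) — not an equilibrium.
(Straight, Straight): Ivan prefers Swerve (2 > 0) — not an equilibrium.

(Swerve, Straight)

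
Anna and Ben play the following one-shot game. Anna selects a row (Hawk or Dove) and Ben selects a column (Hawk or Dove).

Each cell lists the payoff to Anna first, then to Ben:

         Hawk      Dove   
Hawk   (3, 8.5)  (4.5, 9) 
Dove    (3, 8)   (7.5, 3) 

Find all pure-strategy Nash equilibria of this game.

(Hawk, Hawk): Ben prefers Dove (9 > 8.5) — not an equilibrium.
(Hawk, Dove): Anna prefers Dove (7.5 > 4.5) — not an equilibrium.
(Dove, Hawk): Anna gets 3 ≥ 3 from Hawk, and Ben gets 8 ≥ 3 from Dove — Nash equilibrium.
(Dove, Dove): Ben prefers Hawk (8 > 3) — not an equilibrium.

(Dove, Hawk)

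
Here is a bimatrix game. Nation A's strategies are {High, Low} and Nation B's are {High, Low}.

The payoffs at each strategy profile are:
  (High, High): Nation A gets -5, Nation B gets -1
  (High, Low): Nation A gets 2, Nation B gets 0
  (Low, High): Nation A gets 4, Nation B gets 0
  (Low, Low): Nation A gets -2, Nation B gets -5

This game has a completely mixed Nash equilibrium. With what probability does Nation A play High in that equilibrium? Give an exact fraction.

Let p be the probability that Nation A plays High. In a completely mixed equilibrium, Nation B must be indifferent between High and Low.
Nation B's expected payoff from High is −p; from Low it is −5(1−p).
Setting these equal: −p = 5p − 5, so p = 5/6.

5/6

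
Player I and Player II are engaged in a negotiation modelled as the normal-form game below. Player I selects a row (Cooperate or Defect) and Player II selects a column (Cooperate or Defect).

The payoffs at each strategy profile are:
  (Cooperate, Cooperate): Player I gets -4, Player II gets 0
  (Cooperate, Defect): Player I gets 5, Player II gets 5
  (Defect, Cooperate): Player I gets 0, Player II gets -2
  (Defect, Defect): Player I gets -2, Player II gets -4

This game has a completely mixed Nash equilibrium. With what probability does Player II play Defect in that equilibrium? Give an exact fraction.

Let y be the probability that Player II plays Cooperate. In a completely mixed equilibrium, Player I must be indifferent between Cooperate and Defect.
Player I's expected payoff from Cooperate is −4y + 5(1−y); from Defect it is −2(1−y).
Setting these equal: −9y + 5 = 2y − 2, so y = 7/11.
Therefore Player II plays Defect with probability 1 − 7/11 = 4/11.

4/11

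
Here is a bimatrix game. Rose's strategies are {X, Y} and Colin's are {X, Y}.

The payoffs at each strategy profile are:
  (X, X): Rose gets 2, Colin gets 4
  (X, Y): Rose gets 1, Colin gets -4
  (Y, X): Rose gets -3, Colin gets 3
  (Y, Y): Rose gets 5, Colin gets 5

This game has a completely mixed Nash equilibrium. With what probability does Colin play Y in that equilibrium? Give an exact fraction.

Let q be the probability that Colin plays X. In a completely mixed equilibrium, Rose must be indifferent between X and Y.
Rose's expected payoff from X is 2q + (1−q); from Y it is −3q + 5(1−q).
Setting these equal: q + 1 = −8q + 5, so q = 4/9.
Therefore Colin plays Y with probability 1 − 4/9 = 5/9.

5/9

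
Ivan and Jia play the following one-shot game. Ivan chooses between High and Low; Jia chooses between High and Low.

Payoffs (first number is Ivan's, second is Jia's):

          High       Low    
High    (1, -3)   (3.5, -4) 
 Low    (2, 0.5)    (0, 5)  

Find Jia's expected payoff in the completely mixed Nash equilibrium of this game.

-26/11

First find p, the probability Ivan plays High, from Jia's indifference between High and Low: −3p + 0.5(1−p) = −4p + 5(1−p), giving p = 9/11.
Since Jia is indifferent in equilibrium, Jia's expected payoff equals the payoff from either column against (9/11, 2/11). Using High: −3(9/11) + 0.5(2/11) = -26/11.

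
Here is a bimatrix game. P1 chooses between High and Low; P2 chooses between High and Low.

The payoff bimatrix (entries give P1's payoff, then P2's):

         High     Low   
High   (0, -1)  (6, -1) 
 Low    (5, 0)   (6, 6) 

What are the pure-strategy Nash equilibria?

(High, Low) and (Low, Low)

(High, High): P1 prefers Low (5 > 0) — not an equilibrium.
(High, Low): P1 gets 6 ≥ 6 from Low, and P2 gets -1 ≥ -1 from High — Nash equilibrium.
(Low, High): P2 prefers Low (6 > 0) — not an equilibrium.
(Low, Low): P1 gets 6 ≥ 6 from High, and P2 gets 6 ≥ 0 from High — Nash equilibrium.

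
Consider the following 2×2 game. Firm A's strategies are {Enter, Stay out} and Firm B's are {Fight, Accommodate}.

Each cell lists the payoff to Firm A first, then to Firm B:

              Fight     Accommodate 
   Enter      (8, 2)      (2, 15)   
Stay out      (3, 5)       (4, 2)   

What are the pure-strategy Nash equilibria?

none

(Enter, Fight): Firm B prefers Accommodate (15 > 2) — not an equilibrium.
(Enter, Accommodate): Firm A prefers Stay out (4 > 2) — not an equilibrium.
(Stay out, Fight): Firm A prefers Enter (8 > 3) — not an equilibrium.
(Stay out, Accommodate): Firm B prefers Fight (5 > 2) — not an equilibrium.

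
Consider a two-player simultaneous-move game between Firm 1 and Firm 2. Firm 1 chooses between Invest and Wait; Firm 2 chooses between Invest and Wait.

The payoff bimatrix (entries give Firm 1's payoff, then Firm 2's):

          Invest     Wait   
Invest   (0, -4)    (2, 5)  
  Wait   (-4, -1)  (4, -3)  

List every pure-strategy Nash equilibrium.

none

(Invest, Invest): Firm 2 prefers Wait (5 > -4) — not an equilibrium.
(Invest, Wait): Firm 1 prefers Wait (4 > 2) — not an equilibrium.
(Wait, Invest): Firm 1 prefers Invest (0 > -4) — not an equilibrium.
(Wait, Wait): Firm 2 prefers Invest (-1 > -3) — not an equilibrium.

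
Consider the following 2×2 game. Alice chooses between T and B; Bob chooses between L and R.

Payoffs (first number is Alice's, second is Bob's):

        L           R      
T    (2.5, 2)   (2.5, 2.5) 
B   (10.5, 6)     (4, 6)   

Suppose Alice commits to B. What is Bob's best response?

either — both L and R are best responses

Against B, Bob earns 6 from L and 6 from R.
So either strategy is a best response.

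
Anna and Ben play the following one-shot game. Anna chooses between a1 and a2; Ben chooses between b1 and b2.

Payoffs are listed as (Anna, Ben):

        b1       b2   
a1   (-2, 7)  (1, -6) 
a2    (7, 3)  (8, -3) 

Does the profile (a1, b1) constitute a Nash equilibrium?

No

At (a1, b1), Anna earns -2; switching to a2 would give 7, so Anna would deviate.
Ben earns 7; switching to b2 would give -6, so Ben has no profitable deviation.
Since at least one player can profitably deviate, this is not a Nash equilibrium.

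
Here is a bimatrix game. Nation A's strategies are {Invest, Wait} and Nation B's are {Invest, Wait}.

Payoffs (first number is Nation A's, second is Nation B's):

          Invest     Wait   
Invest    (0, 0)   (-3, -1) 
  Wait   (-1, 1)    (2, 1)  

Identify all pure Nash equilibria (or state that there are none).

(Invest, Invest): Nation A gets 0 ≥ -1 from Wait, and Nation B gets 0 ≥ -1 from Wait — Nash equilibrium.
(Invest, Wait): Nation A prefers Wait (2 > -3); Nation B prefers Invest (0 > -1) — not an equilibrium.
(Wait, Invest): Nation A prefers Invest (0 > -1) — not an equilibrium.
(Wait, Wait): Nation A gets 2 ≥ -3 from Invest, and Nation B gets 1 ≥ 1 from Invest — Nash equilibrium.

(Invest, Invest) and (Wait, Wait)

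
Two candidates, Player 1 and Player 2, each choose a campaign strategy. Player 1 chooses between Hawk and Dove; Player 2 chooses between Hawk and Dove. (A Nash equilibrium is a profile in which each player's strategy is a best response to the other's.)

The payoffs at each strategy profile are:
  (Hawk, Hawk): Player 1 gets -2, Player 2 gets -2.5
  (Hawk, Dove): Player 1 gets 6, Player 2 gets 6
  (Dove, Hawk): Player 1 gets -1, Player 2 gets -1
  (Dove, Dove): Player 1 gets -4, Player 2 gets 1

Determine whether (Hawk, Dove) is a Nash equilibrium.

Yes

At (Hawk, Dove), Player 1 earns 6; switching to Dove would give -4, so Player 1 has no profitable deviation.
Player 2 earns 6; switching to Hawk would give -2.5, so Player 2 has no profitable deviation.
Neither player can gain by a unilateral deviation, so this profile is a Nash equilibrium.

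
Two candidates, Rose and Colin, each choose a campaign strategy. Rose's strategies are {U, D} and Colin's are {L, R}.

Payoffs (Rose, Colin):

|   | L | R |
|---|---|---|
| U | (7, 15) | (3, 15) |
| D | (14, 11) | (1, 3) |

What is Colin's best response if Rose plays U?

either — both L and R are best responses

Against U, Colin earns 15 from L and 15 from R.
So either strategy is a best response.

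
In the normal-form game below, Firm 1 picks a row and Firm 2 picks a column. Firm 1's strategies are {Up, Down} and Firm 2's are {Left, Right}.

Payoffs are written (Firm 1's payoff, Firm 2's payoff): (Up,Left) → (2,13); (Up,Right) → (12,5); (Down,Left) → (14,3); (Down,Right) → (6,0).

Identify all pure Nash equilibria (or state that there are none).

(Up, Left): Firm 1 prefers Down (14 > 2) — not an equilibrium.
(Up, Right): Firm 2 prefers Left (13 > 5) — not an equilibrium.
(Down, Left): Firm 1 gets 14 ≥ 2 from Up, and Firm 2 gets 3 ≥ 0 from Right — Nash equilibrium.
(Down, Right): Firm 1 prefers Up (12 > 6); Firm 2 prefers Left (3 > 0) — not an equilibrium.

(Down, Left)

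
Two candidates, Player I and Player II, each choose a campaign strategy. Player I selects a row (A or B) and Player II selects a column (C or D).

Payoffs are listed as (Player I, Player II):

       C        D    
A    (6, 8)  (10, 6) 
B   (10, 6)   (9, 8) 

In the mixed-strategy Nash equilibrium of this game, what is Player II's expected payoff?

7

First find p, the probability Player I plays A, from Player II's indifference between C and D: 8p + 6(1−p) = 6p + 8(1−p), giving p = 1/2.
Since Player II is indifferent in equilibrium, Player II's expected payoff equals the payoff from either column against (1/2, 1/2). Using C: 8(1/2) + 6(1/2) = 7.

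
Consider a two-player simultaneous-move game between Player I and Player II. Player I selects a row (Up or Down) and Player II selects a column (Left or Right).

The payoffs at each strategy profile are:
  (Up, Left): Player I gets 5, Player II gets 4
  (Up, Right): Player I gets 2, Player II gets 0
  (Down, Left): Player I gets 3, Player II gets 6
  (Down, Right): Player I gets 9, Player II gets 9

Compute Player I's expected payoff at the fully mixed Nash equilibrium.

13/3

First find y, the probability Player II plays Left, from Player I's indifference between Up and Down: 5y + 2(1−y) = 3y + 9(1−y), giving y = 7/9.
Since Player I is indifferent in equilibrium, Player I's expected payoff equals the payoff from either row against (7/9, 2/9). Using Up: 5(7/9) + 2(2/9) = 13/3.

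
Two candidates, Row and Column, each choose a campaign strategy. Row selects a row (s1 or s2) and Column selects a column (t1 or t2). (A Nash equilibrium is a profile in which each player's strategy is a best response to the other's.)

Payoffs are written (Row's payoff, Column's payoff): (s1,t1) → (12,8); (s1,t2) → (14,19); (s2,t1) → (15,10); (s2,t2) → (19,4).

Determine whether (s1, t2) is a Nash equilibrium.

At (s1, t2), Row earns 14; switching to s2 would give 19, so Row would deviate.
Column earns 19; switching to t1 would give 8, so Column has no profitable deviation.
Since at least one player can profitably deviate, this is not a Nash equilibrium.

No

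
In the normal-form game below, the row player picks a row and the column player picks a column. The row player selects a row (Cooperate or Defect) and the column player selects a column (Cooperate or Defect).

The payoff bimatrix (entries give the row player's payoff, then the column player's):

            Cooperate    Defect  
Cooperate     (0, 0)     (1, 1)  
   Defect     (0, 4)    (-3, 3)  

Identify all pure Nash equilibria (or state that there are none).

(Cooperate, Cooperate): the column player prefers Defect (1 > 0) — not an equilibrium.
(Cooperate, Defect): the row player gets 1 ≥ -3 from Defect, and the column player gets 1 ≥ 0 from Cooperate — Nash equilibrium.
(Defect, Cooperate): the row player gets 0 ≥ 0 from Cooperate, and the column player gets 4 ≥ 3 from Defect — Nash equilibrium.
(Defect, Defect): the row player prefers Cooperate (1 > -3); the column player prefers Cooperate (4 > 3) — not an equilibrium.

(Cooperate, Defect) and (Defect, Cooperate)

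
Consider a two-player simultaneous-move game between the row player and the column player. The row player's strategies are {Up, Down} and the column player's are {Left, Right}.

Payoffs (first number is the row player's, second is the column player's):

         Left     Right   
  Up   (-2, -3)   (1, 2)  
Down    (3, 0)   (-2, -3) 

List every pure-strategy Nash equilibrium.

(Up, Left): the row player prefers Down (3 > -2); the column player prefers Right (2 > -3) — not an equilibrium.
(Up, Right): the row player gets 1 ≥ -2 from Down, and the column player gets 2 ≥ -3 from Left — Nash equilibrium.
(Down, Left): the row player gets 3 ≥ -2 from Up, and the column player gets 0 ≥ -3 from Right — Nash equilibrium.
(Down, Right): the row player prefers Up (1 > -2); the column player prefers Left (0 > -3) — not an equilibrium.

(Up, Right) and (Down, Left)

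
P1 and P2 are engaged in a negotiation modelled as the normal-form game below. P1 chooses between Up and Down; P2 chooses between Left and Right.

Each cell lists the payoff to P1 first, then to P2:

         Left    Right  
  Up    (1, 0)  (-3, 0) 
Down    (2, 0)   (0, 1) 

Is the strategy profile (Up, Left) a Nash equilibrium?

No

At (Up, Left), P1 earns 1; switching to Down would give 2, so P1 would deviate.
P2 earns 0; switching to Right would give 0, so P2 has no profitable deviation.
Since at least one player can profitably deviate, this is not a Nash equilibrium.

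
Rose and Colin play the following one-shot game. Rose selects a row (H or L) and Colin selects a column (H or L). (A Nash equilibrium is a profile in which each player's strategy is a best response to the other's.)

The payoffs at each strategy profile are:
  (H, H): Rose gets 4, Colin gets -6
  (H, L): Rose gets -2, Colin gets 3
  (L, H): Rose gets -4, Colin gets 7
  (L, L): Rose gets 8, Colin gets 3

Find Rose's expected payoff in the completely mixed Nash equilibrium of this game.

First find q, the probability Colin plays H, from Rose's indifference between H and L: 4q − 2(1−q) = −4q + 8(1−q), giving q = 5/9.
Since Rose is indifferent in equilibrium, Rose's expected payoff equals the payoff from either row against (5/9, 4/9). Using H: 4(5/9) − 2(4/9) = 4/3.

4/3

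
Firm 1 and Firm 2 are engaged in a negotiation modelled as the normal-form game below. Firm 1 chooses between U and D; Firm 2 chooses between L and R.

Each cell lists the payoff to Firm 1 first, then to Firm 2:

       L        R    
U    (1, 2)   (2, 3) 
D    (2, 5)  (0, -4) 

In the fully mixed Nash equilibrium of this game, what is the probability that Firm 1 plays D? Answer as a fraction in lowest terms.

1/10

Let r be the probability that Firm 1 plays U. In a completely mixed equilibrium, Firm 2 must be indifferent between L and R.
Firm 2's expected payoff from L is 2r + 5(1−r); from R it is 3r − 4(1−r).
Setting these equal: −3r + 5 = 7r − 4, so r = 9/10.
Therefore Firm 1 plays D with probability 1 − 9/10 = 1/10.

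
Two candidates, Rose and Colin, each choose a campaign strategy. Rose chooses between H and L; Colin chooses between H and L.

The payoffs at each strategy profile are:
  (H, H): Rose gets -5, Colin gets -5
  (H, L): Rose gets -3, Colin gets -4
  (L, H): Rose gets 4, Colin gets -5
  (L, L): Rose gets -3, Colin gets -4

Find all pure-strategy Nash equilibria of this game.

(H, L) and (L, L)

(H, H): Rose prefers L (4 > -5); Colin prefers L (-4 > -5) — not an equilibrium.
(H, L): Rose gets -3 ≥ -3 from L, and Colin gets -4 ≥ -5 from H — Nash equilibrium.
(L, H): Colin prefers L (-4 > -5) — not an equilibrium.
(L, L): Rose gets -3 ≥ -3 from H, and Colin gets -4 ≥ -5 from H — Nash equilibrium.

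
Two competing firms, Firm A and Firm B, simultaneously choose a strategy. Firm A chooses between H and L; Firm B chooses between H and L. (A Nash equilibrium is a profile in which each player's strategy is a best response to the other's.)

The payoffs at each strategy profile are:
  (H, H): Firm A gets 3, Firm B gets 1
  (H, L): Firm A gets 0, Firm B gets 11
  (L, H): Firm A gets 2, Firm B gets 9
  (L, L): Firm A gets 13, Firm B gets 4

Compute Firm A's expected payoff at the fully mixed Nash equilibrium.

First find y, the probability Firm B plays H, from Firm A's indifference between H and L: 3y = 2y + 13(1−y), giving y = 13/14.
Since Firm A is indifferent in equilibrium, Firm A's expected payoff equals the payoff from either row against (13/14, 1/14). Using H: 3(13/14) = 39/14.

39/14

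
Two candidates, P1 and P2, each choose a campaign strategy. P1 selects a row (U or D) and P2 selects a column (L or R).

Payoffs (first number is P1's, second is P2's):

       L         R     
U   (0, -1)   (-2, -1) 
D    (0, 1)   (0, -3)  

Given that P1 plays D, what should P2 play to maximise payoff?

L

Against D, P2 earns 1 from L and -3 from R.
So L is the best response.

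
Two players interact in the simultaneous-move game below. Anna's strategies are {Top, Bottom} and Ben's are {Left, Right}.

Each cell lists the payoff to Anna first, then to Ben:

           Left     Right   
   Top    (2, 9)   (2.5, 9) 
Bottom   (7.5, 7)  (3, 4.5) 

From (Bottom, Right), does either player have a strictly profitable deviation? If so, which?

Ben

Anna at (Bottom, Right) earns 3; deviating to Top yields 2.5 — not better.
Ben earns 4.5; deviating to Left yields 7 — a strict improvement.
Only Ben has a strictly profitable deviation.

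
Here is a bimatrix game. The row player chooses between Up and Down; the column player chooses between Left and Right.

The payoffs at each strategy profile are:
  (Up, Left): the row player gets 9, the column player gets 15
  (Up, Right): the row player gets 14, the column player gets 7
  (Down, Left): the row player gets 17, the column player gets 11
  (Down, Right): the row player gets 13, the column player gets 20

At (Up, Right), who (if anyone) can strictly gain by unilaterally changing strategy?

The row player at (Up, Right) earns 14; deviating to Down yields 13 — not better.
The column player earns 7; deviating to Left yields 15 — a strict improvement.
Only the column player has a strictly profitable deviation.

The column player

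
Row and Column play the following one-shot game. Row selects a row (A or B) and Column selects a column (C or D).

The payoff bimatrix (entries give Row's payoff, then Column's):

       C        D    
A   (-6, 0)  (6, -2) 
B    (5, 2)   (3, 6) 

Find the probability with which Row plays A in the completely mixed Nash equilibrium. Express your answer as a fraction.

2/3

Let x be the probability that Row plays A. In a completely mixed equilibrium, Column must be indifferent between C and D.
Column's expected payoff from C is 2(1−x); from D it is −2x + 6(1−x).
Setting these equal: −2x + 2 = −8x + 6, so x = 2/3.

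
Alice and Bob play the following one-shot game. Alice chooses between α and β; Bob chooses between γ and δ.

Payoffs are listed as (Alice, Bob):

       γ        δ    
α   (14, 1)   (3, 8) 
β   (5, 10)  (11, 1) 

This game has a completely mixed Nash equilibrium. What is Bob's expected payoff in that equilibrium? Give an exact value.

First find p, the probability Alice plays α, from Bob's indifference between γ and δ: p + 10(1−p) = 8p + (1−p), giving p = 9/16.
Since Bob is indifferent in equilibrium, Bob's expected payoff equals the payoff from either column against (9/16, 7/16). Using γ: (9/16) + 10(7/16) = 79/16.

79/16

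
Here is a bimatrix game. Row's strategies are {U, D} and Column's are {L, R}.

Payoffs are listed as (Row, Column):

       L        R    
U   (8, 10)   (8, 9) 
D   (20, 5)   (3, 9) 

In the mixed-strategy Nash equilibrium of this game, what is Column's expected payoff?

9

First find x, the probability Row plays U, from Column's indifference between L and R: 10x + 5(1−x) = 9x + 9(1−x), giving x = 4/5.
Since Column is indifferent in equilibrium, Column's expected payoff equals the payoff from either column against (4/5, 1/5). Using L: 10(4/5) + 5(1/5) = 9.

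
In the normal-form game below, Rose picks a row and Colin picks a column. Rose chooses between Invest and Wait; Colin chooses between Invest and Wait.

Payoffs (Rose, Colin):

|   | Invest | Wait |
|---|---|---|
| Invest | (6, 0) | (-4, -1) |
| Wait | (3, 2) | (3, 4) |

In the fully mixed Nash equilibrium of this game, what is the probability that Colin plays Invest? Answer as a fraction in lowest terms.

7/10

Let y be the probability that Colin plays Invest. In a completely mixed equilibrium, Rose must be indifferent between Invest and Wait.
Rose's expected payoff from Invest is 6y − 4(1−y); from Wait it is 3y + 3(1−y).
Setting these equal: 10y − 4 = 3, so y = 7/10.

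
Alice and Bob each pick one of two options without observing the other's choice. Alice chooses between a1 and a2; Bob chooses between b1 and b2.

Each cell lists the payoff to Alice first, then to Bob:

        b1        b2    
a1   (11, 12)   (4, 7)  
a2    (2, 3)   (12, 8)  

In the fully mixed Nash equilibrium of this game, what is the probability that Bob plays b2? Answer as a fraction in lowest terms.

9/17

Let y be the probability that Bob plays b1. In a completely mixed equilibrium, Alice must be indifferent between a1 and a2.
Alice's expected payoff from a1 is 11y + 4(1−y); from a2 it is 2y + 12(1−y).
Setting these equal: 7y + 4 = −10y + 12, so y = 8/17.
Therefore Bob plays b2 with probability 1 − 8/17 = 9/17.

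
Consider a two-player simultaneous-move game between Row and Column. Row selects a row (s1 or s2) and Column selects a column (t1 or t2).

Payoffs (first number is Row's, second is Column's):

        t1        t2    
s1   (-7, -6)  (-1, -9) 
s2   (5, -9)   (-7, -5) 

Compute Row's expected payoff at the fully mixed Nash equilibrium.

First find y, the probability Column plays t1, from Row's indifference between s1 and s2: −7y − (1−y) = 5y − 7(1−y), giving y = 1/3.
Since Row is indifferent in equilibrium, Row's expected payoff equals the payoff from either row against (1/3, 2/3). Using s1: −7(1/3) − (2/3) = -3.

-3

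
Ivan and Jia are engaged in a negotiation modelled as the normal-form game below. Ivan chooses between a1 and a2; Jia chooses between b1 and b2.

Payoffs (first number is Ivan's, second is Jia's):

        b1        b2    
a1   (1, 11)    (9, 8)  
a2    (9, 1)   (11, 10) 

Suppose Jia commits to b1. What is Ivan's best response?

a2

Against b1, Ivan earns 1 from a1 and 9 from a2.
So a2 is the best response.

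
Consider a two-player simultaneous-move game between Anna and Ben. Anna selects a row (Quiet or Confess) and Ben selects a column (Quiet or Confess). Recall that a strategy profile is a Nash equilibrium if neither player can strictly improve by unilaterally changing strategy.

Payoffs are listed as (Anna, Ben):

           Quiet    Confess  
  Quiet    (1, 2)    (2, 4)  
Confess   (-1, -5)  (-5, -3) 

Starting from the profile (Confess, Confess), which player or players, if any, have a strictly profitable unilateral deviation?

Anna

Anna at (Confess, Confess) earns -5; deviating to Quiet yields 2 — a strict improvement.
Ben earns -3; deviating to Quiet yields -5 — not better.
Only Anna has a strictly profitable deviation.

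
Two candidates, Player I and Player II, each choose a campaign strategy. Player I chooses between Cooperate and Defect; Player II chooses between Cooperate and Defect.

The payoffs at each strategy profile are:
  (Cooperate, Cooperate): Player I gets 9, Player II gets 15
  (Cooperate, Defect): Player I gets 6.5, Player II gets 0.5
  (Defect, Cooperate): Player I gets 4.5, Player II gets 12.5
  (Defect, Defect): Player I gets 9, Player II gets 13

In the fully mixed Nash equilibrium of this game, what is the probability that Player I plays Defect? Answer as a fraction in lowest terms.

Let r be the probability that Player I plays Cooperate. In a completely mixed equilibrium, Player II must be indifferent between Cooperate and Defect.
Player II's expected payoff from Cooperate is 15r + 12.5(1−r); from Defect it is 0.5r + 13(1−r).
Setting these equal: 2.5r + 12.5 = −12.5r + 13, so r = 1/30.
Therefore Player I plays Defect with probability 1 − 1/30 = 29/30.

29/30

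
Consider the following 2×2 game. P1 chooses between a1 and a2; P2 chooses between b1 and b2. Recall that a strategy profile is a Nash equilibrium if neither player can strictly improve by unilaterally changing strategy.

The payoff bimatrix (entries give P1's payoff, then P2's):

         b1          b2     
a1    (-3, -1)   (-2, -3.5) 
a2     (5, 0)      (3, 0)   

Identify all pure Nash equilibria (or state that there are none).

(a1, b1): P1 prefers a2 (5 > -3) — not an equilibrium.
(a1, b2): P1 prefers a2 (3 > -2); P2 prefers b1 (-1 > -3.5) — not an equilibrium.
(a2, b1): P1 gets 5 ≥ -3 from a1, and P2 gets 0 ≥ 0 from b2 — Nash equilibrium.
(a2, b2): P1 gets 3 ≥ -2 from a1, and P2 gets 0 ≥ 0 from b1 — Nash equilibrium.

(a2, b1) and (a2, b2)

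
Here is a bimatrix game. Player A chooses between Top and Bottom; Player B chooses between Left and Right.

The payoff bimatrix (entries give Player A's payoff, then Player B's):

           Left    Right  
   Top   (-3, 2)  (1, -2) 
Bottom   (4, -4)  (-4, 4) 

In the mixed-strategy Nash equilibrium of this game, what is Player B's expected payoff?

First find x, the probability Player A plays Top, from Player B's indifference between Left and Right: 2x − 4(1−x) = −2x + 4(1−x), giving x = 2/3.
Since Player B is indifferent in equilibrium, Player B's expected payoff equals the payoff from either column against (2/3, 1/3). Using Left: 2(2/3) − 4(1/3) = 0.

0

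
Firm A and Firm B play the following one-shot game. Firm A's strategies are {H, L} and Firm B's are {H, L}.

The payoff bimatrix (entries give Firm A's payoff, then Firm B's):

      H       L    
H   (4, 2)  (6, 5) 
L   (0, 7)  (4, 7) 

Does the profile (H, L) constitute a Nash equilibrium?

Yes

At (H, L), Firm A earns 6; switching to L would give 4, so Firm A has no profitable deviation.
Firm B earns 5; switching to H would give 2, so Firm B has no profitable deviation.
Neither player can gain by a unilateral deviation, so this profile is a Nash equilibrium.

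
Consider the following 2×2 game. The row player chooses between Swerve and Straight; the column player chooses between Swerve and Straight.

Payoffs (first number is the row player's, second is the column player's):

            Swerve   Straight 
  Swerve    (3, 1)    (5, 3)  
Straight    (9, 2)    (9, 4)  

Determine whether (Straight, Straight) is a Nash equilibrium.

At (Straight, Straight), the row player earns 9; switching to Swerve would give 5, so the row player has no profitable deviation.
The column player earns 4; switching to Swerve would give 2, so the column player has no profitable deviation.
Neither player can gain by a unilateral deviation, so this profile is a Nash equilibrium.

Yes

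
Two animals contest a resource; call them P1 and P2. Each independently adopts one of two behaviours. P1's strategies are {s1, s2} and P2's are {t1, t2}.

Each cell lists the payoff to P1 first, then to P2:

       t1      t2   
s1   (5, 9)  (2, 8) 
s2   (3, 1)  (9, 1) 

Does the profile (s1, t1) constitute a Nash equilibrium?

At (s1, t1), P1 earns 5; switching to s2 would give 3, so P1 has no profitable deviation.
P2 earns 9; switching to t2 would give 8, so P2 has no profitable deviation.
Neither player can gain by a unilateral deviation, so this profile is a Nash equilibrium.

Yes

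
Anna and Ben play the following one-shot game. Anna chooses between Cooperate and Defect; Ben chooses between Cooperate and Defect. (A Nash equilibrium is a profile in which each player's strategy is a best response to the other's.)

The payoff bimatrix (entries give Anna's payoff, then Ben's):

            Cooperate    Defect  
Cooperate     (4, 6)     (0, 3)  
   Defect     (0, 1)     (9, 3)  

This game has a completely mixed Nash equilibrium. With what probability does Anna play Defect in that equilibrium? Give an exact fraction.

Let p be the probability that Anna plays Cooperate. In a completely mixed equilibrium, Ben must be indifferent between Cooperate and Defect.
Ben's expected payoff from Cooperate is 6p + (1−p); from Defect it is 3p + 3(1−p).
Setting these equal: 5p + 1 = 3, so p = 2/5.
Therefore Anna plays Defect with probability 1 − 2/5 = 3/5.

3/5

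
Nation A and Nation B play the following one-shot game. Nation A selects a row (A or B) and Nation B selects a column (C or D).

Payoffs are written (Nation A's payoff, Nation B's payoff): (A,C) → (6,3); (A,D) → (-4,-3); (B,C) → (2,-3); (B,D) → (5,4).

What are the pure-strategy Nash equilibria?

(A, C): Nation A gets 6 ≥ 2 from B, and Nation B gets 3 ≥ -3 from D — Nash equilibrium.
(A, D): Nation A prefers B (5 > -4); Nation B prefers C (3 > -3) — not an equilibrium.
(B, C): Nation A prefers A (6 > 2); Nation B prefers D (4 > -3) — not an equilibrium.
(B, D): Nation A gets 5 ≥ -4 from A, and Nation B gets 4 ≥ -3 from C — Nash equilibrium.

(A, C) and (B, D)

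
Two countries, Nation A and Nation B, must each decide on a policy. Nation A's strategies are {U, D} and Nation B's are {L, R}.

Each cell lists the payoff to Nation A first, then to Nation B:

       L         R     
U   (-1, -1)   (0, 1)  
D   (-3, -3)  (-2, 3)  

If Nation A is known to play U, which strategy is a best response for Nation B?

R

Against U, Nation B earns -1 from L and 1 from R.
So R is the best response.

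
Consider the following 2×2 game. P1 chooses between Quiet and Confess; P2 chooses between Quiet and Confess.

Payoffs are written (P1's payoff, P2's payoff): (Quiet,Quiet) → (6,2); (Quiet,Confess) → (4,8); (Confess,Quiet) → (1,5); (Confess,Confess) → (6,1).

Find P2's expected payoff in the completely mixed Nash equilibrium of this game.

First find x, the probability P1 plays Quiet, from P2's indifference between Quiet and Confess: 2x + 5(1−x) = 8x + (1−x), giving x = 2/5.
Since P2 is indifferent in equilibrium, P2's expected payoff equals the payoff from either column against (2/5, 3/5). Using Quiet: 2(2/5) + 5(3/5) = 19/5.

19/5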